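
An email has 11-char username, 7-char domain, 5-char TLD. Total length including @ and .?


An email address has format: username@domain.tld
Username length: 11
'@' character: 1
Domain length: 7
'.' character: 1
TLD length: 5
Total = 11 + 1 + 7 + 1 + 5 = 25

25


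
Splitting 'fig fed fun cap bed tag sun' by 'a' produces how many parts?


Splitting by 'a' breaks the string at each occurrence of the separator.
Text: 'fig fed fun cap bed tag sun'
Parts after split:
  Part 1: 'fig fed fun c'
  Part 2: 'p bed t'
  Part 3: 'g sun'
Total parts: 3

3


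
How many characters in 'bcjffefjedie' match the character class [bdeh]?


Character class [bdeh] matches any of: {b, d, e, h}
Scanning string 'bcjffefjedie' character by character:
  pos 0: 'b' -> MATCH
  pos 1: 'c' -> no
  pos 2: 'j' -> no
  pos 3: 'f' -> no
  pos 4: 'f' -> no
  pos 5: 'e' -> MATCH
  pos 6: 'f' -> no
  pos 7: 'j' -> no
  pos 8: 'e' -> MATCH
  pos 9: 'd' -> MATCH
  pos 10: 'i' -> no
  pos 11: 'e' -> MATCH
Total matches: 5

5


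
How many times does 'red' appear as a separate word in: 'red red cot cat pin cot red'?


Scanning each word for exact match 'red':
  Word 1: 'red' -> MATCH
  Word 2: 'red' -> MATCH
  Word 3: 'cot' -> no
  Word 4: 'cat' -> no
  Word 5: 'pin' -> no
  Word 6: 'cot' -> no
  Word 7: 'red' -> MATCH
Total matches: 3

3


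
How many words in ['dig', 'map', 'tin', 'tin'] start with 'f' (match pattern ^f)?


Pattern ^f anchors to start of word. Check which words begin with 'f':
  'dig' -> no
  'map' -> no
  'tin' -> no
  'tin' -> no
Matching words: []
Count: 0

0


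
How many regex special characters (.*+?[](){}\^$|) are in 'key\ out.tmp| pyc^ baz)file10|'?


Regex special characters are: . * + ? [ ] ( ) { } \ ^ $ |
Scanning 'key\ out.tmp| pyc^ baz)file10|':
  pos 3: '\' -> SPECIAL
  pos 8: '.' -> SPECIAL
  pos 12: '|' -> SPECIAL
  pos 17: '^' -> SPECIAL
  pos 22: ')' -> SPECIAL
  pos 29: '|' -> SPECIAL
Special chars found: ['\\', '.', '|', '^', ')', '|']
Total: 6

6


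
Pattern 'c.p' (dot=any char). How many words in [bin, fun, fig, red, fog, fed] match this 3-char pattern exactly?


Pattern 'c.p' means: starts with 'c', any single char, ends with 'p'.
Checking each word (must be exactly 3 chars):
  'bin' (len=3): no
  'fun' (len=3): no
  'fig' (len=3): no
  'red' (len=3): no
  'fog' (len=3): no
  'fed' (len=3): no
Matching words: []
Total: 0

0


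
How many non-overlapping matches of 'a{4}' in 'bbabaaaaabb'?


Pattern 'a{4}' matches exactly 4 consecutive a's (greedy, non-overlapping).
String: 'bbabaaaaabb'
Scanning for runs of a's:
  Run at pos 2: 'a' (length 1) -> 0 match(es)
  Run at pos 4: 'aaaaa' (length 5) -> 1 match(es)
Matches found: ['aaaa']
Total: 1

1


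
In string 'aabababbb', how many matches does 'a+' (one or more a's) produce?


Pattern 'a+' matches one or more consecutive a's.
String: 'aabababbb'
Scanning for runs of a:
  Match 1: 'aa' (length 2)
  Match 2: 'a' (length 1)
  Match 3: 'a' (length 1)
Total matches: 3

3


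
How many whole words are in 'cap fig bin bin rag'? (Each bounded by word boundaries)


Word boundaries (\b) mark the start/end of each word.
Text: 'cap fig bin bin rag'
Splitting by whitespace:
  Word 1: 'cap'
  Word 2: 'fig'
  Word 3: 'bin'
  Word 4: 'bin'
  Word 5: 'rag'
Total whole words: 5

5


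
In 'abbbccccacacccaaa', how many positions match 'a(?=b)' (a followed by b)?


Lookahead 'a(?=b)' matches 'a' only when followed by 'b'.
String: 'abbbccccacacccaaa'
Checking each position where char is 'a':
  pos 0: 'a' -> MATCH (next='b')
  pos 8: 'a' -> no (next='c')
  pos 10: 'a' -> no (next='c')
  pos 14: 'a' -> no (next='a')
  pos 15: 'a' -> no (next='a')
Matching positions: [0]
Count: 1

1


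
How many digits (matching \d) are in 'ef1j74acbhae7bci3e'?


\d matches any digit 0-9.
Scanning 'ef1j74acbhae7bci3e':
  pos 2: '1' -> DIGIT
  pos 4: '7' -> DIGIT
  pos 5: '4' -> DIGIT
  pos 12: '7' -> DIGIT
  pos 16: '3' -> DIGIT
Digits found: ['1', '7', '4', '7', '3']
Total: 5

5


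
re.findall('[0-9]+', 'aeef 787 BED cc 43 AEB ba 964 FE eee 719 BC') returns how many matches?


Pattern '[0-9]+' finds one or more digits.
Text: 'aeef 787 BED cc 43 AEB ba 964 FE eee 719 BC'
Scanning for matches:
  Match 1: '787'
  Match 2: '43'
  Match 3: '964'
  Match 4: '719'
Total matches: 4

4


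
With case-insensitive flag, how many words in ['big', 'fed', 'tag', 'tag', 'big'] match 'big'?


Case-insensitive matching: compare each word's lowercase form to 'big'.
  'big' -> lower='big' -> MATCH
  'fed' -> lower='fed' -> no
  'tag' -> lower='tag' -> no
  'tag' -> lower='tag' -> no
  'big' -> lower='big' -> MATCH
Matches: ['big', 'big']
Count: 2

2


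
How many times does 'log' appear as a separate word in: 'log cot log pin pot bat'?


Scanning each word for exact match 'log':
  Word 1: 'log' -> MATCH
  Word 2: 'cot' -> no
  Word 3: 'log' -> MATCH
  Word 4: 'pin' -> no
  Word 5: 'pot' -> no
  Word 6: 'bat' -> no
Total matches: 2

2


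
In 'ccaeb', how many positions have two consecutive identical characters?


Looking for consecutive identical characters in 'ccaeb':
  pos 0-1: 'c' vs 'c' -> MATCH ('cc')
  pos 1-2: 'c' vs 'a' -> different
  pos 2-3: 'a' vs 'e' -> different
  pos 3-4: 'e' vs 'b' -> different
Consecutive identical pairs: ['cc']
Count: 1

1


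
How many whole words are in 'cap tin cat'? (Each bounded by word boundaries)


Word boundaries (\b) mark the start/end of each word.
Text: 'cap tin cat'
Splitting by whitespace:
  Word 1: 'cap'
  Word 2: 'tin'
  Word 3: 'cat'
Total whole words: 3

3


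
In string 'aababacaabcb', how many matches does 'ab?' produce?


Pattern 'ab?' matches 'a' optionally followed by 'b'.
String: 'aababacaabcb'
Scanning left to right for 'a' then checking next char:
  Match 1: 'a' (a not followed by b)
  Match 2: 'ab' (a followed by b)
  Match 3: 'ab' (a followed by b)
  Match 4: 'a' (a not followed by b)
  Match 5: 'a' (a not followed by b)
  Match 6: 'ab' (a followed by b)
Total matches: 6

6


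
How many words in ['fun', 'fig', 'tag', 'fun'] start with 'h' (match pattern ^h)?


Pattern ^h anchors to start of word. Check which words begin with 'h':
  'fun' -> no
  'fig' -> no
  'tag' -> no
  'fun' -> no
Matching words: []
Count: 0

0


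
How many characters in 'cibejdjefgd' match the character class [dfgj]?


Character class [dfgj] matches any of: {d, f, g, j}
Scanning string 'cibejdjefgd' character by character:
  pos 0: 'c' -> no
  pos 1: 'i' -> no
  pos 2: 'b' -> no
  pos 3: 'e' -> no
  pos 4: 'j' -> MATCH
  pos 5: 'd' -> MATCH
  pos 6: 'j' -> MATCH
  pos 7: 'e' -> no
  pos 8: 'f' -> MATCH
  pos 9: 'g' -> MATCH
  pos 10: 'd' -> MATCH
Total matches: 6

6


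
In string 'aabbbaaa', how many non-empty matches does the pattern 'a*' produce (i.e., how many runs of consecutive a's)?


Pattern 'a*' matches zero or more a's. We want non-empty runs of consecutive a's.
String: 'aabbbaaa'
Walking through the string to find runs of a's:
  Run 1: positions 0-1 -> 'aa'
  Run 2: positions 5-7 -> 'aaa'
Non-empty runs found: ['aa', 'aaa']
Count: 2

2


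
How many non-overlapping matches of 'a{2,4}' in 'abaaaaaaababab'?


Pattern 'a{2,4}' matches between 2 and 4 consecutive a's (greedy).
String: 'abaaaaaaababab'
Finding runs of a's and applying greedy matching:
  Run at pos 0: 'a' (length 1)
  Run at pos 2: 'aaaaaaa' (length 7)
  Run at pos 10: 'a' (length 1)
  Run at pos 12: 'a' (length 1)
Matches: ['aaaa', 'aaa']
Count: 2

2


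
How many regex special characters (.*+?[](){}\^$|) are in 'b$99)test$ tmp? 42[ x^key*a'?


Regex special characters are: . * + ? [ ] ( ) { } \ ^ $ |
Scanning 'b$99)test$ tmp? 42[ x^key*a':
  pos 1: '$' -> SPECIAL
  pos 4: ')' -> SPECIAL
  pos 9: '$' -> SPECIAL
  pos 14: '?' -> SPECIAL
  pos 18: '[' -> SPECIAL
  pos 21: '^' -> SPECIAL
  pos 25: '*' -> SPECIAL
Special chars found: ['$', ')', '$', '?', '[', '^', '*']
Total: 7

7


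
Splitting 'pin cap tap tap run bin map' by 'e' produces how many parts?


Splitting by 'e' breaks the string at each occurrence of the separator.
Text: 'pin cap tap tap run bin map'
Parts after split:
  Part 1: 'pin cap tap tap run bin map'
Total parts: 1

1


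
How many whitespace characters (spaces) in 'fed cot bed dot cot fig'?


\s matches whitespace characters (spaces, tabs, etc.).
Text: 'fed cot bed dot cot fig'
This text has 6 words separated by spaces.
Number of spaces = number of words - 1 = 6 - 1 = 5

5


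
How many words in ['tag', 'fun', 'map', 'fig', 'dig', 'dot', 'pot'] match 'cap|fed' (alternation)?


Alternation 'cap|fed' matches either 'cap' or 'fed'.
Checking each word:
  'tag' -> no
  'fun' -> no
  'map' -> no
  'fig' -> no
  'dig' -> no
  'dot' -> no
  'pot' -> no
Matches: []
Count: 0

0


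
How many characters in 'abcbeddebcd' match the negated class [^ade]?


Negated class [^ade] matches any char NOT in {a, d, e}
Scanning 'abcbeddebcd':
  pos 0: 'a' -> no (excluded)
  pos 1: 'b' -> MATCH
  pos 2: 'c' -> MATCH
  pos 3: 'b' -> MATCH
  pos 4: 'e' -> no (excluded)
  pos 5: 'd' -> no (excluded)
  pos 6: 'd' -> no (excluded)
  pos 7: 'e' -> no (excluded)
  pos 8: 'b' -> MATCH
  pos 9: 'c' -> MATCH
  pos 10: 'd' -> no (excluded)
Total matches: 5

5


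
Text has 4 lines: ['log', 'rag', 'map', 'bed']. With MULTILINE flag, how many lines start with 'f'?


With MULTILINE flag, ^ matches the start of each line.
Lines: ['log', 'rag', 'map', 'bed']
Checking which lines start with 'f':
  Line 1: 'log' -> no
  Line 2: 'rag' -> no
  Line 3: 'map' -> no
  Line 4: 'bed' -> no
Matching lines: []
Count: 0

0


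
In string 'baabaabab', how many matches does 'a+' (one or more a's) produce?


Pattern 'a+' matches one or more consecutive a's.
String: 'baabaabab'
Scanning for runs of a:
  Match 1: 'aa' (length 2)
  Match 2: 'aa' (length 2)
  Match 3: 'a' (length 1)
Total matches: 3

3


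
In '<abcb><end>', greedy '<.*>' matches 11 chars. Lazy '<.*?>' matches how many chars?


Greedy '<.*>' tries to match as MUCH as possible.
Lazy '<.*?>' tries to match as LITTLE as possible.

String: '<abcb><end>'
Greedy '<.*>' starts at first '<' and extends to the LAST '>': '<abcb><end>' (11 chars)
Lazy '<.*?>' starts at first '<' and stops at the FIRST '>': '<abcb>' (6 chars)

6


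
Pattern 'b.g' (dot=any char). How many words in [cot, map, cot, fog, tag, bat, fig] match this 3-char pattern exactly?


Pattern 'b.g' means: starts with 'b', any single char, ends with 'g'.
Checking each word (must be exactly 3 chars):
  'cot' (len=3): no
  'map' (len=3): no
  'cot' (len=3): no
  'fog' (len=3): no
  'tag' (len=3): no
  'bat' (len=3): no
  'fig' (len=3): no
Matching words: []
Total: 0

0


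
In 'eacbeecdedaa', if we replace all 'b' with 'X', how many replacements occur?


re.sub('b', 'X', text) replaces every occurrence of 'b' with 'X'.
Text: 'eacbeecdedaa'
Scanning for 'b':
  pos 3: 'b' -> replacement #1
Total replacements: 1

1


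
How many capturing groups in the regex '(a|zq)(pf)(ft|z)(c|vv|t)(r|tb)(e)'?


To count capturing groups, count each '(' that starts a group.
Pattern: '(a|zq)(pf)(ft|z)(c|vv|t)(r|tb)(e)'
Walking through the pattern:
  Position 0: '(' -> group #1
  Position 6: '(' -> group #2
  Position 10: '(' -> group #3
  Position 16: '(' -> group #4
  Position 24: '(' -> group #5
  Position 30: '(' -> group #6
Total capturing groups: 6

6


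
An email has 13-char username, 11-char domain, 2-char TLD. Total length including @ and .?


An email address has format: username@domain.tld
Username length: 13
'@' character: 1
Domain length: 11
'.' character: 1
TLD length: 2
Total = 13 + 1 + 11 + 1 + 2 = 28

28


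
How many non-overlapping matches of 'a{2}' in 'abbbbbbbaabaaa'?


Pattern 'a{2}' matches exactly 2 consecutive a's (greedy, non-overlapping).
String: 'abbbbbbbaabaaa'
Scanning for runs of a's:
  Run at pos 0: 'a' (length 1) -> 0 match(es)
  Run at pos 8: 'aa' (length 2) -> 1 match(es)
  Run at pos 11: 'aaa' (length 3) -> 1 match(es)
Matches found: ['aa', 'aa']
Total: 2

2


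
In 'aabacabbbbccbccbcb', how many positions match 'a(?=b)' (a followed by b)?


Lookahead 'a(?=b)' matches 'a' only when followed by 'b'.
String: 'aabacabbbbccbccbcb'
Checking each position where char is 'a':
  pos 0: 'a' -> no (next='a')
  pos 1: 'a' -> MATCH (next='b')
  pos 3: 'a' -> no (next='c')
  pos 5: 'a' -> MATCH (next='b')
Matching positions: [1, 5]
Count: 2

2


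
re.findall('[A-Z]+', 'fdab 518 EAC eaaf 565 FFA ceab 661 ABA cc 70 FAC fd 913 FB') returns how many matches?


Pattern '[A-Z]+' finds one or more uppercase letters.
Text: 'fdab 518 EAC eaaf 565 FFA ceab 661 ABA cc 70 FAC fd 913 FB'
Scanning for matches:
  Match 1: 'EAC'
  Match 2: 'FFA'
  Match 3: 'ABA'
  Match 4: 'FAC'
  Match 5: 'FB'
Total matches: 5

5


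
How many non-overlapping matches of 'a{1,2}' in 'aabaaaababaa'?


Pattern 'a{1,2}' matches between 1 and 2 consecutive a's (greedy).
String: 'aabaaaababaa'
Finding runs of a's and applying greedy matching:
  Run at pos 0: 'aa' (length 2)
  Run at pos 3: 'aaaa' (length 4)
  Run at pos 8: 'a' (length 1)
  Run at pos 10: 'aa' (length 2)
Matches: ['aa', 'aa', 'aa', 'a', 'aa']
Count: 5

5


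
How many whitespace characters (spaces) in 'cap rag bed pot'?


\s matches whitespace characters (spaces, tabs, etc.).
Text: 'cap rag bed pot'
This text has 4 words separated by spaces.
Number of spaces = number of words - 1 = 4 - 1 = 3

3


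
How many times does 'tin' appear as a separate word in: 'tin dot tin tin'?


Scanning each word for exact match 'tin':
  Word 1: 'tin' -> MATCH
  Word 2: 'dot' -> no
  Word 3: 'tin' -> MATCH
  Word 4: 'tin' -> MATCH
Total matches: 3

3


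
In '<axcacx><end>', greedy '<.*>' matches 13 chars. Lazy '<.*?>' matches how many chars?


Greedy '<.*>' tries to match as MUCH as possible.
Lazy '<.*?>' tries to match as LITTLE as possible.

String: '<axcacx><end>'
Greedy '<.*>' starts at first '<' and extends to the LAST '>': '<axcacx><end>' (13 chars)
Lazy '<.*?>' starts at first '<' and stops at the FIRST '>': '<axcacx>' (8 chars)

8


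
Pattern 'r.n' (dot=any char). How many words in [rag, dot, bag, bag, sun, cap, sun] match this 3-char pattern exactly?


Pattern 'r.n' means: starts with 'r', any single char, ends with 'n'.
Checking each word (must be exactly 3 chars):
  'rag' (len=3): no
  'dot' (len=3): no
  'bag' (len=3): no
  'bag' (len=3): no
  'sun' (len=3): no
  'cap' (len=3): no
  'sun' (len=3): no
Matching words: []
Total: 0

0


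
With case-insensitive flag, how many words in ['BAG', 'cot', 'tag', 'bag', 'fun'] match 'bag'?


Case-insensitive matching: compare each word's lowercase form to 'bag'.
  'BAG' -> lower='bag' -> MATCH
  'cot' -> lower='cot' -> no
  'tag' -> lower='tag' -> no
  'bag' -> lower='bag' -> MATCH
  'fun' -> lower='fun' -> no
Matches: ['BAG', 'bag']
Count: 2

2


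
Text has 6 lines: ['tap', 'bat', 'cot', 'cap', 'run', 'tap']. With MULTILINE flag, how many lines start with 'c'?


With MULTILINE flag, ^ matches the start of each line.
Lines: ['tap', 'bat', 'cot', 'cap', 'run', 'tap']
Checking which lines start with 'c':
  Line 1: 'tap' -> no
  Line 2: 'bat' -> no
  Line 3: 'cot' -> MATCH
  Line 4: 'cap' -> MATCH
  Line 5: 'run' -> no
  Line 6: 'tap' -> no
Matching lines: ['cot', 'cap']
Count: 2

2


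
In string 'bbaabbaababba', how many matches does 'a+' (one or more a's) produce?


Pattern 'a+' matches one or more consecutive a's.
String: 'bbaabbaababba'
Scanning for runs of a:
  Match 1: 'aa' (length 2)
  Match 2: 'aa' (length 2)
  Match 3: 'a' (length 1)
  Match 4: 'a' (length 1)
Total matches: 4

4


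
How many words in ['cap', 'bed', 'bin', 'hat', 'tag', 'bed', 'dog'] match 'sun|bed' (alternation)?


Alternation 'sun|bed' matches either 'sun' or 'bed'.
Checking each word:
  'cap' -> no
  'bed' -> MATCH
  'bin' -> no
  'hat' -> no
  'tag' -> no
  'bed' -> MATCH
  'dog' -> no
Matches: ['bed', 'bed']
Count: 2

2


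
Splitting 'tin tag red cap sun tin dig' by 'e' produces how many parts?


Splitting by 'e' breaks the string at each occurrence of the separator.
Text: 'tin tag red cap sun tin dig'
Parts after split:
  Part 1: 'tin tag r'
  Part 2: 'd cap sun tin dig'
Total parts: 2

2


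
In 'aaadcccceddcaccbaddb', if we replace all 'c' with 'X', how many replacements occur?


re.sub('c', 'X', text) replaces every occurrence of 'c' with 'X'.
Text: 'aaadcccceddcaccbaddb'
Scanning for 'c':
  pos 4: 'c' -> replacement #1
  pos 5: 'c' -> replacement #2
  pos 6: 'c' -> replacement #3
  pos 7: 'c' -> replacement #4
  pos 11: 'c' -> replacement #5
  pos 13: 'c' -> replacement #6
  pos 14: 'c' -> replacement #7
Total replacements: 7

7


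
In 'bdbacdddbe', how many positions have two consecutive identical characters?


Looking for consecutive identical characters in 'bdbacdddbe':
  pos 0-1: 'b' vs 'd' -> different
  pos 1-2: 'd' vs 'b' -> different
  pos 2-3: 'b' vs 'a' -> different
  pos 3-4: 'a' vs 'c' -> different
  pos 4-5: 'c' vs 'd' -> different
  pos 5-6: 'd' vs 'd' -> MATCH ('dd')
  pos 6-7: 'd' vs 'd' -> MATCH ('dd')
  pos 7-8: 'd' vs 'b' -> different
  pos 8-9: 'b' vs 'e' -> different
Consecutive identical pairs: ['dd', 'dd']
Count: 2

2


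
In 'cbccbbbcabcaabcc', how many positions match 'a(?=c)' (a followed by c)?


Lookahead 'a(?=c)' matches 'a' only when followed by 'c'.
String: 'cbccbbbcabcaabcc'
Checking each position where char is 'a':
  pos 8: 'a' -> no (next='b')
  pos 11: 'a' -> no (next='a')
  pos 12: 'a' -> no (next='b')
Matching positions: []
Count: 0

0


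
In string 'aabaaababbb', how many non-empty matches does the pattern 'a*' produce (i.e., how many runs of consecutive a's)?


Pattern 'a*' matches zero or more a's. We want non-empty runs of consecutive a's.
String: 'aabaaababbb'
Walking through the string to find runs of a's:
  Run 1: positions 0-1 -> 'aa'
  Run 2: positions 3-5 -> 'aaa'
  Run 3: positions 7-7 -> 'a'
Non-empty runs found: ['aa', 'aaa', 'a']
Count: 3

3


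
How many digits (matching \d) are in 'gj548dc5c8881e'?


\d matches any digit 0-9.
Scanning 'gj548dc5c8881e':
  pos 2: '5' -> DIGIT
  pos 3: '4' -> DIGIT
  pos 4: '8' -> DIGIT
  pos 7: '5' -> DIGIT
  pos 9: '8' -> DIGIT
  pos 10: '8' -> DIGIT
  pos 11: '8' -> DIGIT
  pos 12: '1' -> DIGIT
Digits found: ['5', '4', '8', '5', '8', '8', '8', '1']
Total: 8

8


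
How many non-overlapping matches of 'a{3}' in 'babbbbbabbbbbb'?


Pattern 'a{3}' matches exactly 3 consecutive a's (greedy, non-overlapping).
String: 'babbbbbabbbbbb'
Scanning for runs of a's:
  Run at pos 1: 'a' (length 1) -> 0 match(es)
  Run at pos 7: 'a' (length 1) -> 0 match(es)
Matches found: []
Total: 0

0


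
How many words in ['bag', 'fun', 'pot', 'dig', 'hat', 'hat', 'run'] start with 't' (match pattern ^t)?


Pattern ^t anchors to start of word. Check which words begin with 't':
  'bag' -> no
  'fun' -> no
  'pot' -> no
  'dig' -> no
  'hat' -> no
  'hat' -> no
  'run' -> no
Matching words: []
Count: 0

0


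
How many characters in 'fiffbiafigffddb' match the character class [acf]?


Character class [acf] matches any of: {a, c, f}
Scanning string 'fiffbiafigffddb' character by character:
  pos 0: 'f' -> MATCH
  pos 1: 'i' -> no
  pos 2: 'f' -> MATCH
  pos 3: 'f' -> MATCH
  pos 4: 'b' -> no
  pos 5: 'i' -> no
  pos 6: 'a' -> MATCH
  pos 7: 'f' -> MATCH
  pos 8: 'i' -> no
  pos 9: 'g' -> no
  pos 10: 'f' -> MATCH
  pos 11: 'f' -> MATCH
  pos 12: 'd' -> no
  pos 13: 'd' -> no
  pos 14: 'b' -> no
Total matches: 7

7


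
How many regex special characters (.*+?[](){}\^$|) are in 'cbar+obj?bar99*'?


Regex special characters are: . * + ? [ ] ( ) { } \ ^ $ |
Scanning 'cbar+obj?bar99*':
  pos 4: '+' -> SPECIAL
  pos 8: '?' -> SPECIAL
  pos 14: '*' -> SPECIAL
Special chars found: ['+', '?', '*']
Total: 3

3


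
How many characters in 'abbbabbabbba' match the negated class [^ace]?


Negated class [^ace] matches any char NOT in {a, c, e}
Scanning 'abbbabbabbba':
  pos 0: 'a' -> no (excluded)
  pos 1: 'b' -> MATCH
  pos 2: 'b' -> MATCH
  pos 3: 'b' -> MATCH
  pos 4: 'a' -> no (excluded)
  pos 5: 'b' -> MATCH
  pos 6: 'b' -> MATCH
  pos 7: 'a' -> no (excluded)
  pos 8: 'b' -> MATCH
  pos 9: 'b' -> MATCH
  pos 10: 'b' -> MATCH
  pos 11: 'a' -> no (excluded)
Total matches: 8

8


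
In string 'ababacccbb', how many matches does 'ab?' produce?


Pattern 'ab?' matches 'a' optionally followed by 'b'.
String: 'ababacccbb'
Scanning left to right for 'a' then checking next char:
  Match 1: 'ab' (a followed by b)
  Match 2: 'ab' (a followed by b)
  Match 3: 'a' (a not followed by b)
Total matches: 3

3


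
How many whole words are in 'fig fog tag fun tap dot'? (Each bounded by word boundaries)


Word boundaries (\b) mark the start/end of each word.
Text: 'fig fog tag fun tap dot'
Splitting by whitespace:
  Word 1: 'fig'
  Word 2: 'fog'
  Word 3: 'tag'
  Word 4: 'fun'
  Word 5: 'tap'
  Word 6: 'dot'
Total whole words: 6

6


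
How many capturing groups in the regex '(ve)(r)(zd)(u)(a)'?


To count capturing groups, count each '(' that starts a group.
Pattern: '(ve)(r)(zd)(u)(a)'
Walking through the pattern:
  Position 0: '(' -> group #1
  Position 4: '(' -> group #2
  Position 7: '(' -> group #3
  Position 11: '(' -> group #4
  Position 14: '(' -> group #5
Total capturing groups: 5

5


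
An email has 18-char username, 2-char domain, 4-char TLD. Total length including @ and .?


An email address has format: username@domain.tld
Username length: 18
'@' character: 1
Domain length: 2
'.' character: 1
TLD length: 4
Total = 18 + 1 + 2 + 1 + 4 = 26

26


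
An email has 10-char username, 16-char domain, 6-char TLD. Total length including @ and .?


An email address has format: username@domain.tld
Username length: 10
'@' character: 1
Domain length: 16
'.' character: 1
TLD length: 6
Total = 10 + 1 + 16 + 1 + 6 = 34

34


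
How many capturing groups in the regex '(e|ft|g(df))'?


To count capturing groups, count each '(' that starts a group.
Pattern: '(e|ft|g(df))'
Walking through the pattern:
  Position 0: '(' -> group #1
  Position 7: '(' -> group #2
Total capturing groups: 2

2


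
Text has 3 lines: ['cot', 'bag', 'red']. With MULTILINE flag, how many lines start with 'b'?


With MULTILINE flag, ^ matches the start of each line.
Lines: ['cot', 'bag', 'red']
Checking which lines start with 'b':
  Line 1: 'cot' -> no
  Line 2: 'bag' -> MATCH
  Line 3: 'red' -> no
Matching lines: ['bag']
Count: 1

1


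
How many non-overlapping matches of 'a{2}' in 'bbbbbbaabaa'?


Pattern 'a{2}' matches exactly 2 consecutive a's (greedy, non-overlapping).
String: 'bbbbbbaabaa'
Scanning for runs of a's:
  Run at pos 6: 'aa' (length 2) -> 1 match(es)
  Run at pos 9: 'aa' (length 2) -> 1 match(es)
Matches found: ['aa', 'aa']
Total: 2

2


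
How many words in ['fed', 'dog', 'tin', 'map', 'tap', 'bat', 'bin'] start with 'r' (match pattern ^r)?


Pattern ^r anchors to start of word. Check which words begin with 'r':
  'fed' -> no
  'dog' -> no
  'tin' -> no
  'map' -> no
  'tap' -> no
  'bat' -> no
  'bin' -> no
Matching words: []
Count: 0

0


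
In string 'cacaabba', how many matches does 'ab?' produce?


Pattern 'ab?' matches 'a' optionally followed by 'b'.
String: 'cacaabba'
Scanning left to right for 'a' then checking next char:
  Match 1: 'a' (a not followed by b)
  Match 2: 'a' (a not followed by b)
  Match 3: 'ab' (a followed by b)
  Match 4: 'a' (a not followed by b)
Total matches: 4

4


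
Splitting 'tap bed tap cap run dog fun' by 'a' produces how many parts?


Splitting by 'a' breaks the string at each occurrence of the separator.
Text: 'tap bed tap cap run dog fun'
Parts after split:
  Part 1: 't'
  Part 2: 'p bed t'
  Part 3: 'p c'
  Part 4: 'p run dog fun'
Total parts: 4

4


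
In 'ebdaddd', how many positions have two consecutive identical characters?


Looking for consecutive identical characters in 'ebdaddd':
  pos 0-1: 'e' vs 'b' -> different
  pos 1-2: 'b' vs 'd' -> different
  pos 2-3: 'd' vs 'a' -> different
  pos 3-4: 'a' vs 'd' -> different
  pos 4-5: 'd' vs 'd' -> MATCH ('dd')
  pos 5-6: 'd' vs 'd' -> MATCH ('dd')
Consecutive identical pairs: ['dd', 'dd']
Count: 2

2


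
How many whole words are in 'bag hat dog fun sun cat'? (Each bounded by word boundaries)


Word boundaries (\b) mark the start/end of each word.
Text: 'bag hat dog fun sun cat'
Splitting by whitespace:
  Word 1: 'bag'
  Word 2: 'hat'
  Word 3: 'dog'
  Word 4: 'fun'
  Word 5: 'sun'
  Word 6: 'cat'
Total whole words: 6

6


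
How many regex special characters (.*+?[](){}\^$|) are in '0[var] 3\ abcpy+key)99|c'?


Regex special characters are: . * + ? [ ] ( ) { } \ ^ $ |
Scanning '0[var] 3\ abcpy+key)99|c':
  pos 1: '[' -> SPECIAL
  pos 5: ']' -> SPECIAL
  pos 8: '\' -> SPECIAL
  pos 15: '+' -> SPECIAL
  pos 19: ')' -> SPECIAL
  pos 22: '|' -> SPECIAL
Special chars found: ['[', ']', '\\', '+', ')', '|']
Total: 6

6


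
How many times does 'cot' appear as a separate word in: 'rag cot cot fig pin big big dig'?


Scanning each word for exact match 'cot':
  Word 1: 'rag' -> no
  Word 2: 'cot' -> MATCH
  Word 3: 'cot' -> MATCH
  Word 4: 'fig' -> no
  Word 5: 'pin' -> no
  Word 6: 'big' -> no
  Word 7: 'big' -> no
  Word 8: 'dig' -> no
Total matches: 2

2


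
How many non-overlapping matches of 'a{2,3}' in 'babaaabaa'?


Pattern 'a{2,3}' matches between 2 and 3 consecutive a's (greedy).
String: 'babaaabaa'
Finding runs of a's and applying greedy matching:
  Run at pos 1: 'a' (length 1)
  Run at pos 3: 'aaa' (length 3)
  Run at pos 7: 'aa' (length 2)
Matches: ['aaa', 'aa']
Count: 2

2


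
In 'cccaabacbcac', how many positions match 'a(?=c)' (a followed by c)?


Lookahead 'a(?=c)' matches 'a' only when followed by 'c'.
String: 'cccaabacbcac'
Checking each position where char is 'a':
  pos 3: 'a' -> no (next='a')
  pos 4: 'a' -> no (next='b')
  pos 6: 'a' -> MATCH (next='c')
  pos 10: 'a' -> MATCH (next='c')
Matching positions: [6, 10]
Count: 2

2


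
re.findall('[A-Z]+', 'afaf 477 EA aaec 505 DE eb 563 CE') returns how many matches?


Pattern '[A-Z]+' finds one or more uppercase letters.
Text: 'afaf 477 EA aaec 505 DE eb 563 CE'
Scanning for matches:
  Match 1: 'EA'
  Match 2: 'DE'
  Match 3: 'CE'
Total matches: 3

3


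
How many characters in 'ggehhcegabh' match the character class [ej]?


Character class [ej] matches any of: {e, j}
Scanning string 'ggehhcegabh' character by character:
  pos 0: 'g' -> no
  pos 1: 'g' -> no
  pos 2: 'e' -> MATCH
  pos 3: 'h' -> no
  pos 4: 'h' -> no
  pos 5: 'c' -> no
  pos 6: 'e' -> MATCH
  pos 7: 'g' -> no
  pos 8: 'a' -> no
  pos 9: 'b' -> no
  pos 10: 'h' -> no
Total matches: 2

2


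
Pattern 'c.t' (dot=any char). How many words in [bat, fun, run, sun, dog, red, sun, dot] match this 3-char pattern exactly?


Pattern 'c.t' means: starts with 'c', any single char, ends with 't'.
Checking each word (must be exactly 3 chars):
  'bat' (len=3): no
  'fun' (len=3): no
  'run' (len=3): no
  'sun' (len=3): no
  'dog' (len=3): no
  'red' (len=3): no
  'sun' (len=3): no
  'dot' (len=3): no
Matching words: []
Total: 0

0


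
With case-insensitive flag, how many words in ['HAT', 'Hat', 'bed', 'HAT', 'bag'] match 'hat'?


Case-insensitive matching: compare each word's lowercase form to 'hat'.
  'HAT' -> lower='hat' -> MATCH
  'Hat' -> lower='hat' -> MATCH
  'bed' -> lower='bed' -> no
  'HAT' -> lower='hat' -> MATCH
  'bag' -> lower='bag' -> no
Matches: ['HAT', 'Hat', 'HAT']
Count: 3

3


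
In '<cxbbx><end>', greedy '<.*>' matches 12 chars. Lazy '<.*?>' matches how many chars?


Greedy '<.*>' tries to match as MUCH as possible.
Lazy '<.*?>' tries to match as LITTLE as possible.

String: '<cxbbx><end>'
Greedy '<.*>' starts at first '<' and extends to the LAST '>': '<cxbbx><end>' (12 chars)
Lazy '<.*?>' starts at first '<' and stops at the FIRST '>': '<cxbbx>' (7 chars)

7


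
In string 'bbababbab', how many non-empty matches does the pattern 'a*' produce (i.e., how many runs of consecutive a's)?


Pattern 'a*' matches zero or more a's. We want non-empty runs of consecutive a's.
String: 'bbababbab'
Walking through the string to find runs of a's:
  Run 1: positions 2-2 -> 'a'
  Run 2: positions 4-4 -> 'a'
  Run 3: positions 7-7 -> 'a'
Non-empty runs found: ['a', 'a', 'a']
Count: 3

3


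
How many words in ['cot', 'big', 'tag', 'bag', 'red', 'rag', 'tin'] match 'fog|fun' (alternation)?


Alternation 'fog|fun' matches either 'fog' or 'fun'.
Checking each word:
  'cot' -> no
  'big' -> no
  'tag' -> no
  'bag' -> no
  'red' -> no
  'rag' -> no
  'tin' -> no
Matches: []
Count: 0

0


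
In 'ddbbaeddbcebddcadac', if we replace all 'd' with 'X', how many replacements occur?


re.sub('d', 'X', text) replaces every occurrence of 'd' with 'X'.
Text: 'ddbbaeddbcebddcadac'
Scanning for 'd':
  pos 0: 'd' -> replacement #1
  pos 1: 'd' -> replacement #2
  pos 6: 'd' -> replacement #3
  pos 7: 'd' -> replacement #4
  pos 12: 'd' -> replacement #5
  pos 13: 'd' -> replacement #6
  pos 16: 'd' -> replacement #7
Total replacements: 7

7


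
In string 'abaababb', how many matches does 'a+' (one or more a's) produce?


Pattern 'a+' matches one or more consecutive a's.
String: 'abaababb'
Scanning for runs of a:
  Match 1: 'a' (length 1)
  Match 2: 'aa' (length 2)
  Match 3: 'a' (length 1)
Total matches: 3

3


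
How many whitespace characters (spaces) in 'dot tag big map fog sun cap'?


\s matches whitespace characters (spaces, tabs, etc.).
Text: 'dot tag big map fog sun cap'
This text has 7 words separated by spaces.
Number of spaces = number of words - 1 = 7 - 1 = 6

6


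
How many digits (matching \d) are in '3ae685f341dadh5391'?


\d matches any digit 0-9.
Scanning '3ae685f341dadh5391':
  pos 0: '3' -> DIGIT
  pos 3: '6' -> DIGIT
  pos 4: '8' -> DIGIT
  pos 5: '5' -> DIGIT
  pos 7: '3' -> DIGIT
  pos 8: '4' -> DIGIT
  pos 9: '1' -> DIGIT
  pos 14: '5' -> DIGIT
  pos 15: '3' -> DIGIT
  pos 16: '9' -> DIGIT
  pos 17: '1' -> DIGIT
Digits found: ['3', '6', '8', '5', '3', '4', '1', '5', '3', '9', '1']
Total: 11

11


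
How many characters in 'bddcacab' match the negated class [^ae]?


Negated class [^ae] matches any char NOT in {a, e}
Scanning 'bddcacab':
  pos 0: 'b' -> MATCH
  pos 1: 'd' -> MATCH
  pos 2: 'd' -> MATCH
  pos 3: 'c' -> MATCH
  pos 4: 'a' -> no (excluded)
  pos 5: 'c' -> MATCH
  pos 6: 'a' -> no (excluded)
  pos 7: 'b' -> MATCH
Total matches: 6

6


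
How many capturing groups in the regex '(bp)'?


To count capturing groups, count each '(' that starts a group.
Pattern: '(bp)'
Walking through the pattern:
  Position 0: '(' -> group #1
Total capturing groups: 1

1


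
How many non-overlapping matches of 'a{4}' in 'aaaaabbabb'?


Pattern 'a{4}' matches exactly 4 consecutive a's (greedy, non-overlapping).
String: 'aaaaabbabb'
Scanning for runs of a's:
  Run at pos 0: 'aaaaa' (length 5) -> 1 match(es)
  Run at pos 7: 'a' (length 1) -> 0 match(es)
Matches found: ['aaaa']
Total: 1

1


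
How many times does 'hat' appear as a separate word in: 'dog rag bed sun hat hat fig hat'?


Scanning each word for exact match 'hat':
  Word 1: 'dog' -> no
  Word 2: 'rag' -> no
  Word 3: 'bed' -> no
  Word 4: 'sun' -> no
  Word 5: 'hat' -> MATCH
  Word 6: 'hat' -> MATCH
  Word 7: 'fig' -> no
  Word 8: 'hat' -> MATCH
Total matches: 3

3


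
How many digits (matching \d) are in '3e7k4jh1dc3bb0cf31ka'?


\d matches any digit 0-9.
Scanning '3e7k4jh1dc3bb0cf31ka':
  pos 0: '3' -> DIGIT
  pos 2: '7' -> DIGIT
  pos 4: '4' -> DIGIT
  pos 7: '1' -> DIGIT
  pos 10: '3' -> DIGIT
  pos 13: '0' -> DIGIT
  pos 16: '3' -> DIGIT
  pos 17: '1' -> DIGIT
Digits found: ['3', '7', '4', '1', '3', '0', '3', '1']
Total: 8

8


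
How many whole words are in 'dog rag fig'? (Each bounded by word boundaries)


Word boundaries (\b) mark the start/end of each word.
Text: 'dog rag fig'
Splitting by whitespace:
  Word 1: 'dog'
  Word 2: 'rag'
  Word 3: 'fig'
Total whole words: 3

3


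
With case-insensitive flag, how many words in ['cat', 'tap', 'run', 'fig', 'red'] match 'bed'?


Case-insensitive matching: compare each word's lowercase form to 'bed'.
  'cat' -> lower='cat' -> no
  'tap' -> lower='tap' -> no
  'run' -> lower='run' -> no
  'fig' -> lower='fig' -> no
  'red' -> lower='red' -> no
Matches: []
Count: 0

0


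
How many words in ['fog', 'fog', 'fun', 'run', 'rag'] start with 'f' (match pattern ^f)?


Pattern ^f anchors to start of word. Check which words begin with 'f':
  'fog' -> MATCH (starts with 'f')
  'fog' -> MATCH (starts with 'f')
  'fun' -> MATCH (starts with 'f')
  'run' -> no
  'rag' -> no
Matching words: ['fog', 'fog', 'fun']
Count: 3

3


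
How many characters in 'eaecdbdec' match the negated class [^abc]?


Negated class [^abc] matches any char NOT in {a, b, c}
Scanning 'eaecdbdec':
  pos 0: 'e' -> MATCH
  pos 1: 'a' -> no (excluded)
  pos 2: 'e' -> MATCH
  pos 3: 'c' -> no (excluded)
  pos 4: 'd' -> MATCH
  pos 5: 'b' -> no (excluded)
  pos 6: 'd' -> MATCH
  pos 7: 'e' -> MATCH
  pos 8: 'c' -> no (excluded)
Total matches: 5

5


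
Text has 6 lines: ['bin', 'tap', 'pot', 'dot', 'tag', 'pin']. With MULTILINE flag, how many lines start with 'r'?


With MULTILINE flag, ^ matches the start of each line.
Lines: ['bin', 'tap', 'pot', 'dot', 'tag', 'pin']
Checking which lines start with 'r':
  Line 1: 'bin' -> no
  Line 2: 'tap' -> no
  Line 3: 'pot' -> no
  Line 4: 'dot' -> no
  Line 5: 'tag' -> no
  Line 6: 'pin' -> no
Matching lines: []
Count: 0

0


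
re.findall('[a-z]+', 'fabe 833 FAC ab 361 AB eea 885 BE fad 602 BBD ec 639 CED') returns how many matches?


Pattern '[a-z]+' finds one or more lowercase letters.
Text: 'fabe 833 FAC ab 361 AB eea 885 BE fad 602 BBD ec 639 CED'
Scanning for matches:
  Match 1: 'fabe'
  Match 2: 'ab'
  Match 3: 'eea'
  Match 4: 'fad'
  Match 5: 'ec'
Total matches: 5

5


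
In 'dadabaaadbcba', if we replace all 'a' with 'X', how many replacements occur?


re.sub('a', 'X', text) replaces every occurrence of 'a' with 'X'.
Text: 'dadabaaadbcba'
Scanning for 'a':
  pos 1: 'a' -> replacement #1
  pos 3: 'a' -> replacement #2
  pos 5: 'a' -> replacement #3
  pos 6: 'a' -> replacement #4
  pos 7: 'a' -> replacement #5
  pos 12: 'a' -> replacement #6
Total replacements: 6

6


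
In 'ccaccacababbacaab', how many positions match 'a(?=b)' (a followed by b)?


Lookahead 'a(?=b)' matches 'a' only when followed by 'b'.
String: 'ccaccacababbacaab'
Checking each position where char is 'a':
  pos 2: 'a' -> no (next='c')
  pos 5: 'a' -> no (next='c')
  pos 7: 'a' -> MATCH (next='b')
  pos 9: 'a' -> MATCH (next='b')
  pos 12: 'a' -> no (next='c')
  pos 14: 'a' -> no (next='a')
  pos 15: 'a' -> MATCH (next='b')
Matching positions: [7, 9, 15]
Count: 3

3


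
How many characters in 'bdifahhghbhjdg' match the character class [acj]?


Character class [acj] matches any of: {a, c, j}
Scanning string 'bdifahhghbhjdg' character by character:
  pos 0: 'b' -> no
  pos 1: 'd' -> no
  pos 2: 'i' -> no
  pos 3: 'f' -> no
  pos 4: 'a' -> MATCH
  pos 5: 'h' -> no
  pos 6: 'h' -> no
  pos 7: 'g' -> no
  pos 8: 'h' -> no
  pos 9: 'b' -> no
  pos 10: 'h' -> no
  pos 11: 'j' -> MATCH
  pos 12: 'd' -> no
  pos 13: 'g' -> no
Total matches: 2

2


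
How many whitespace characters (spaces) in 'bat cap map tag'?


\s matches whitespace characters (spaces, tabs, etc.).
Text: 'bat cap map tag'
This text has 4 words separated by spaces.
Number of spaces = number of words - 1 = 4 - 1 = 3

3


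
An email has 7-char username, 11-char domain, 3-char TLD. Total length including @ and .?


An email address has format: username@domain.tld
Username length: 7
'@' character: 1
Domain length: 11
'.' character: 1
TLD length: 3
Total = 7 + 1 + 11 + 1 + 3 = 23

23


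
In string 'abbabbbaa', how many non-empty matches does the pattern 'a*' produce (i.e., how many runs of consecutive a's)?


Pattern 'a*' matches zero or more a's. We want non-empty runs of consecutive a's.
String: 'abbabbbaa'
Walking through the string to find runs of a's:
  Run 1: positions 0-0 -> 'a'
  Run 2: positions 3-3 -> 'a'
  Run 3: positions 7-8 -> 'aa'
Non-empty runs found: ['a', 'a', 'aa']
Count: 3

3


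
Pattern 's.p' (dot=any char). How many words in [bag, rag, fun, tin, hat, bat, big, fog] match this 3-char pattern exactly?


Pattern 's.p' means: starts with 's', any single char, ends with 'p'.
Checking each word (must be exactly 3 chars):
  'bag' (len=3): no
  'rag' (len=3): no
  'fun' (len=3): no
  'tin' (len=3): no
  'hat' (len=3): no
  'bat' (len=3): no
  'big' (len=3): no
  'fog' (len=3): no
Matching words: []
Total: 0

0


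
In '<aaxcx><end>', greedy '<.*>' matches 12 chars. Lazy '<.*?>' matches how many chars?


Greedy '<.*>' tries to match as MUCH as possible.
Lazy '<.*?>' tries to match as LITTLE as possible.

String: '<aaxcx><end>'
Greedy '<.*>' starts at first '<' and extends to the LAST '>': '<aaxcx><end>' (12 chars)
Lazy '<.*?>' starts at first '<' and stops at the FIRST '>': '<aaxcx>' (7 chars)

7


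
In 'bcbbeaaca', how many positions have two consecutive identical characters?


Looking for consecutive identical characters in 'bcbbeaaca':
  pos 0-1: 'b' vs 'c' -> different
  pos 1-2: 'c' vs 'b' -> different
  pos 2-3: 'b' vs 'b' -> MATCH ('bb')
  pos 3-4: 'b' vs 'e' -> different
  pos 4-5: 'e' vs 'a' -> different
  pos 5-6: 'a' vs 'a' -> MATCH ('aa')
  pos 6-7: 'a' vs 'c' -> different
  pos 7-8: 'c' vs 'a' -> different
Consecutive identical pairs: ['bb', 'aa']
Count: 2

2


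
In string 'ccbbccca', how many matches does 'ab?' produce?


Pattern 'ab?' matches 'a' optionally followed by 'b'.
String: 'ccbbccca'
Scanning left to right for 'a' then checking next char:
  Match 1: 'a' (a not followed by b)
Total matches: 1

1


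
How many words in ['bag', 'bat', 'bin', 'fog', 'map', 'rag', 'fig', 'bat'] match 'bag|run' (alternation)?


Alternation 'bag|run' matches either 'bag' or 'run'.
Checking each word:
  'bag' -> MATCH
  'bat' -> no
  'bin' -> no
  'fog' -> no
  'map' -> no
  'rag' -> no
  'fig' -> no
  'bat' -> no
Matches: ['bag']
Count: 1

1


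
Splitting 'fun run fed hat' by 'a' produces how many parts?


Splitting by 'a' breaks the string at each occurrence of the separator.
Text: 'fun run fed hat'
Parts after split:
  Part 1: 'fun run fed h'
  Part 2: 't'
Total parts: 2

2


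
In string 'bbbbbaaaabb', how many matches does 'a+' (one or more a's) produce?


Pattern 'a+' matches one or more consecutive a's.
String: 'bbbbbaaaabb'
Scanning for runs of a:
  Match 1: 'aaaa' (length 4)
Total matches: 1

1


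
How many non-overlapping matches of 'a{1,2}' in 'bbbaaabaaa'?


Pattern 'a{1,2}' matches between 1 and 2 consecutive a's (greedy).
String: 'bbbaaabaaa'
Finding runs of a's and applying greedy matching:
  Run at pos 3: 'aaa' (length 3)
  Run at pos 7: 'aaa' (length 3)
Matches: ['aa', 'a', 'aa', 'a']
Count: 4

4


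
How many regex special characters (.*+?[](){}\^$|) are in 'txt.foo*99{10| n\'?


Regex special characters are: . * + ? [ ] ( ) { } \ ^ $ |
Scanning 'txt.foo*99{10| n\':
  pos 3: '.' -> SPECIAL
  pos 7: '*' -> SPECIAL
  pos 10: '{' -> SPECIAL
  pos 13: '|' -> SPECIAL
  pos 16: '\' -> SPECIAL
Special chars found: ['.', '*', '{', '|', '\\']
Total: 5

5


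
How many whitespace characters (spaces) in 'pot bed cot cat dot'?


\s matches whitespace characters (spaces, tabs, etc.).
Text: 'pot bed cot cat dot'
This text has 5 words separated by spaces.
Number of spaces = number of words - 1 = 5 - 1 = 4

4


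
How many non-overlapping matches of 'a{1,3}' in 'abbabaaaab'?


Pattern 'a{1,3}' matches between 1 and 3 consecutive a's (greedy).
String: 'abbabaaaab'
Finding runs of a's and applying greedy matching:
  Run at pos 0: 'a' (length 1)
  Run at pos 3: 'a' (length 1)
  Run at pos 5: 'aaaa' (length 4)
Matches: ['a', 'a', 'aaa', 'a']
Count: 4

4


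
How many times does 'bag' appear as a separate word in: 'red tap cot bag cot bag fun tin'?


Scanning each word for exact match 'bag':
  Word 1: 'red' -> no
  Word 2: 'tap' -> no
  Word 3: 'cot' -> no
  Word 4: 'bag' -> MATCH
  Word 5: 'cot' -> no
  Word 6: 'bag' -> MATCH
  Word 7: 'fun' -> no
  Word 8: 'tin' -> no
Total matches: 2

2
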